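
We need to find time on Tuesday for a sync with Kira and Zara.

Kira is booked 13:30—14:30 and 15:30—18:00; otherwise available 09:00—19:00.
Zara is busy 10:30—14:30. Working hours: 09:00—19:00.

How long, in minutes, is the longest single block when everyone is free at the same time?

Kira free within 09:00–19:00: 09:00–13:30, 14:30–15:30, 18:00–19:00.
Zara free within 09:00–19:00: 09:00–10:30, 14:30–19:00.
Kira ∩ Zara: 09:00–10:30, 14:30–15:30, 18:00–19:00.
Common window lengths: 90, 60, 60 min; longest is 90.

90 minutes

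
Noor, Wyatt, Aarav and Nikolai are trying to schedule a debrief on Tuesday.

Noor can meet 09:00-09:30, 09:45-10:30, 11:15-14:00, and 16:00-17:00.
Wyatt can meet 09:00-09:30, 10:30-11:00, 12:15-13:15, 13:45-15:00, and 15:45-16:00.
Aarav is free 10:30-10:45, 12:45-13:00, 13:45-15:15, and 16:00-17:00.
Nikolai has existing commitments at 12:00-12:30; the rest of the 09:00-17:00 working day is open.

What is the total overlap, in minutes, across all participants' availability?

30 minutes

Nikolai free within 09:00–17:00: 09:00–12:00, 12:30–17:00.
Noor ∩ Wyatt: 09:00–09:30, 12:15–13:15, 13:45–14:00.
Noor ∩ Wyatt ∩ Aarav: 12:45–13:00, 13:45–14:00.
Noor ∩ Wyatt ∩ Aarav ∩ Nikolai: 12:45–13:00, 13:45–14:00.
Total common minutes: 15 + 15 = 30.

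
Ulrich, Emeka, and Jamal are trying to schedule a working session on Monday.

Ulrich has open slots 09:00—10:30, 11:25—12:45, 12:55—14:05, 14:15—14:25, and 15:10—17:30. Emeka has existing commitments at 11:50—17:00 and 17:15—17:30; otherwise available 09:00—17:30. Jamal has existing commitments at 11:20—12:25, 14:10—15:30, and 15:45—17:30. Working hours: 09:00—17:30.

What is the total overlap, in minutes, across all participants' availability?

Emeka free within 09:00–17:30: 09:00–11:50, 17:00–17:15.
Jamal free within 09:00–17:30: 09:00–11:20, 12:25–14:10, 15:30–15:45.
Ulrich ∩ Emeka: 09:00–10:30, 11:25–11:50, 17:00–17:15.
Ulrich ∩ Emeka ∩ Jamal: 09:00–10:30.
Total common minutes: 90.

90 minutes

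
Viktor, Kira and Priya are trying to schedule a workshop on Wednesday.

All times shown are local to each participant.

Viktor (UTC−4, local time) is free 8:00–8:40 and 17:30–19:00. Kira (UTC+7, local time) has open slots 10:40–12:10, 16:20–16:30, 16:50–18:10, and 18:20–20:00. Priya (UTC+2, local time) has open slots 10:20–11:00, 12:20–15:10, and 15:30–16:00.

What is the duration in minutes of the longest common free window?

40 minutes

Viktor → UTC: 12:00–12:40, 21:30–23:00.
Kira → UTC: 03:40–05:10, 09:20–09:30, 09:50–11:10, 11:20–13:00.
Priya → UTC: 08:20–09:00, 10:20–13:10, 13:30–14:00.
Viktor ∩ Kira: 12:00–12:40.
Viktor ∩ Kira ∩ Priya: 12:00–12:40.
Single common window of 40 minutes.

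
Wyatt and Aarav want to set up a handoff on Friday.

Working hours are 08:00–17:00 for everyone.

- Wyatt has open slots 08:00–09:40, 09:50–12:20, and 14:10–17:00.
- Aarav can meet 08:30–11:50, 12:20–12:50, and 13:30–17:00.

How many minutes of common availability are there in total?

360 minutes

Wyatt ∩ Aarav: 08:30–09:40, 09:50–11:50, 14:10–17:00.
Total common minutes: 70 + 120 + 170 = 360.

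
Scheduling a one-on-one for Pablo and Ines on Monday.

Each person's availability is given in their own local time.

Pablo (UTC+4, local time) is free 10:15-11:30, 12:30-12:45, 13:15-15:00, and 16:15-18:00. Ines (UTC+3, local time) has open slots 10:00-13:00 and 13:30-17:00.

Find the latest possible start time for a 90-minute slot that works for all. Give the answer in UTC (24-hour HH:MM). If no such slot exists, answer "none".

12:30

Pablo → UTC: 06:15–07:30, 08:30–08:45, 09:15–11:00, 12:15–14:00.
Ines → UTC: 07:00–10:00, 10:30–14:00.
Pablo ∩ Ines: 07:00–07:30, 08:30–08:45, 09:15–10:00, 10:30–11:00, 12:15–14:00.
Windows ≥ 90 min: 12:15–14:00.
Latest start in the last window 12:15–14:00 is 14:00 − 90 min = 12:30.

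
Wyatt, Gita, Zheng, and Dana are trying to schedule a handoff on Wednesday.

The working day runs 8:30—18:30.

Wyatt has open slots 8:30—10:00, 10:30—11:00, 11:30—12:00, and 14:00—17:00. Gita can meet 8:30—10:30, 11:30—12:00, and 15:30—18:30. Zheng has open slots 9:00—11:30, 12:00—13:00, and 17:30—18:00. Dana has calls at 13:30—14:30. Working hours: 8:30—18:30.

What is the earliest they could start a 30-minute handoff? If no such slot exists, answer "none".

Dana free within 08:30–18:30: 08:30–13:30, 14:30–18:30.
Wyatt ∩ Gita: 08:30–10:00, 11:30–12:00, 15:30–17:00.
Wyatt ∩ Gita ∩ Zheng: 09:00–10:00.
Wyatt ∩ Gita ∩ Zheng ∩ Dana: 09:00–10:00.
Windows ≥ 30 min: 09:00–10:00.
Earliest such window starts at 09:00.

09:00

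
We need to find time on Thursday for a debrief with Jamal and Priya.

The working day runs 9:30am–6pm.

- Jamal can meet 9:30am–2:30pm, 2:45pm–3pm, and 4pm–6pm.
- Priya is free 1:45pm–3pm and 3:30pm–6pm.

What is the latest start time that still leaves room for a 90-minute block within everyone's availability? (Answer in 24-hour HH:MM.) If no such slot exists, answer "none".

16:30

Jamal ∩ Priya: 13:45–14:30, 14:45–15:00, 16:00–18:00.
Windows ≥ 90 min: 16:00–18:00.
Latest start in the last window 16:00–18:00 is 18:00 − 90 min = 16:30.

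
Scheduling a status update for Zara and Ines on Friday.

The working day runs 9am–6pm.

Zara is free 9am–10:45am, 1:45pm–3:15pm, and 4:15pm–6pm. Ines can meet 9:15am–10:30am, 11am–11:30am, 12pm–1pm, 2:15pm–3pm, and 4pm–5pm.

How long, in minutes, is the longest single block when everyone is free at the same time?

Zara ∩ Ines: 09:15–10:30, 14:15–15:00, 16:15–17:00.
Common window lengths: 75, 45, 45 min; longest is 75.

75 minutes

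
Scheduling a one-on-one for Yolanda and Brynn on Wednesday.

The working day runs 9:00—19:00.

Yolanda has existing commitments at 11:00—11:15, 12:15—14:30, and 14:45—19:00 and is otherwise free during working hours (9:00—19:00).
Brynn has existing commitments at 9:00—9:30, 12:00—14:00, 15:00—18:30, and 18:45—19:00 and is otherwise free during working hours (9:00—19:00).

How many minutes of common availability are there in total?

Yolanda free within 09:00–19:00: 09:00–11:00, 11:15–12:15, 14:30–14:45.
Brynn free within 09:00–19:00: 09:30–12:00, 14:00–15:00, 18:30–18:45.
Yolanda ∩ Brynn: 09:30–11:00, 11:15–12:00, 14:30–14:45.
Total common minutes: 90 + 45 + 15 = 150.

150 minutes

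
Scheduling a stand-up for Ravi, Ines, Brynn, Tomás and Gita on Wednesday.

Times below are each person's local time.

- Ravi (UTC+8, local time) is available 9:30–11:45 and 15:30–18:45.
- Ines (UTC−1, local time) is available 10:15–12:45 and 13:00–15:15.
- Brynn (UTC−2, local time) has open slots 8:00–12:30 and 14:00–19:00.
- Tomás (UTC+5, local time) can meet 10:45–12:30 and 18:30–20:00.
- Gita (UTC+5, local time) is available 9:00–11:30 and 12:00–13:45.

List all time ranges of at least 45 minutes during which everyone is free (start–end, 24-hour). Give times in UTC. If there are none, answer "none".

Ravi → UTC: 01:30–03:45, 07:30–10:45.
Ines → UTC: 11:15–13:45, 14:00–16:15.
Brynn → UTC: 10:00–14:30, 16:00–21:00.
Tomás → UTC: 05:45–07:30, 13:30–15:00.
Gita → UTC: 04:00–06:30, 07:00–08:45.
Ravi ∩ Ines: (none).
Ravi ∩ Ines ∩ Brynn: (none).
Ravi ∩ Ines ∩ Brynn ∩ Tomás: (none).
Ravi ∩ Ines ∩ Brynn ∩ Tomás ∩ Gita: (none).
Windows ≥ 45 min: (none).

none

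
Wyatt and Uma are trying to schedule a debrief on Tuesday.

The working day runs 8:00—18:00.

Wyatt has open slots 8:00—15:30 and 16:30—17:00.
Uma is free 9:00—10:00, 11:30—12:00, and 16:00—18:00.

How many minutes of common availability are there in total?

120 minutes

Wyatt ∩ Uma: 09:00–10:00, 11:30–12:00, 16:30–17:00.
Total common minutes: 60 + 30 + 30 = 120.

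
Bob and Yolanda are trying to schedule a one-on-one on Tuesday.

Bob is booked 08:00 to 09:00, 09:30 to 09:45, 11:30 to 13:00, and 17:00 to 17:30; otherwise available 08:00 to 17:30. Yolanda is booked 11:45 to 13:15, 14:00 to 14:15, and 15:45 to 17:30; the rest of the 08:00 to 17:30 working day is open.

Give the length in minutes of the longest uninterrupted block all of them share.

105 minutes

Bob free within 08:00–17:30: 09:00–09:30, 09:45–11:30, 13:00–17:00.
Yolanda free within 08:00–17:30: 08:00–11:45, 13:15–14:00, 14:15–15:45.
Bob ∩ Yolanda: 09:00–09:30, 09:45–11:30, 13:15–14:00, 14:15–15:45.
Common window lengths: 30, 105, 45, 90 min; longest is 105.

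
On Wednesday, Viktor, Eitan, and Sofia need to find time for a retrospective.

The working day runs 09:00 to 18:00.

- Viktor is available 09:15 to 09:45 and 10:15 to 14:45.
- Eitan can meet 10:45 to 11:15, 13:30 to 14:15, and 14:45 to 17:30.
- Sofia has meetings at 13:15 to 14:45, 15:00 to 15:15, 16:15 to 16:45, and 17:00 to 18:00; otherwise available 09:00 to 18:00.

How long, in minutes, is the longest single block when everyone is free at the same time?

30 minutes

Sofia free within 09:00–18:00: 09:00–13:15, 14:45–15:00, 15:15–16:15, 16:45–17:00.
Viktor ∩ Eitan: 10:45–11:15, 13:30–14:15.
Viktor ∩ Eitan ∩ Sofia: 10:45–11:15.
Single common window of 30 minutes.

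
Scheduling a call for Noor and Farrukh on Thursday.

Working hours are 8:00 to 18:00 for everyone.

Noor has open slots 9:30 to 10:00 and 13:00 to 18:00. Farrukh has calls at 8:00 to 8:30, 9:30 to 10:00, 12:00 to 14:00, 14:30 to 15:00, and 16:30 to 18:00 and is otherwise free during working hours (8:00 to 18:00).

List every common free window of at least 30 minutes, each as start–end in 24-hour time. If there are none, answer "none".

Farrukh free within 08:00–18:00: 08:30–09:30, 10:00–12:00, 14:00–14:30, 15:00–16:30.
Noor ∩ Farrukh: 14:00–14:30, 15:00–16:30.
Windows ≥ 30 min: 14:00–14:30, 15:00–16:30.

14:00–14:30, 15:00–16:30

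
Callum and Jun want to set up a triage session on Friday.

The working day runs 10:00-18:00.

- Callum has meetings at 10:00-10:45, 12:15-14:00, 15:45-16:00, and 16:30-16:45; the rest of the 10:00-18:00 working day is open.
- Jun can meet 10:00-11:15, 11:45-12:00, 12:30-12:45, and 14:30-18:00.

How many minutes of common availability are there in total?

Callum free within 10:00–18:00: 10:45–12:15, 14:00–15:45, 16:00–16:30, 16:45–18:00.
Callum ∩ Jun: 10:45–11:15, 11:45–12:00, 14:30–15:45, 16:00–16:30, 16:45–18:00.
Total common minutes: 30 + 15 + 75 + 30 + 75 = 225.

225 minutes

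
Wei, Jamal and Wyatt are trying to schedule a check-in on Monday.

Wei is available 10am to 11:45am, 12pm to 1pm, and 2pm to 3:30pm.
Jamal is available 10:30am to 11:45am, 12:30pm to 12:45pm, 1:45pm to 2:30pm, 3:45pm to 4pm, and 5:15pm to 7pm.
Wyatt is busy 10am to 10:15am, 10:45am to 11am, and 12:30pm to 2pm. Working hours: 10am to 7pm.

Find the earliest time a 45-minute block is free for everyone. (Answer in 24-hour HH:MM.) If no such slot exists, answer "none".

11:00

Wyatt free within 10:00–19:00: 10:15–10:45, 11:00–12:30, 14:00–19:00.
Wei ∩ Jamal: 10:30–11:45, 12:30–12:45, 14:00–14:30.
Wei ∩ Jamal ∩ Wyatt: 10:30–10:45, 11:00–11:45, 14:00–14:30.
Windows ≥ 45 min: 11:00–11:45.
Earliest such window starts at 11:00.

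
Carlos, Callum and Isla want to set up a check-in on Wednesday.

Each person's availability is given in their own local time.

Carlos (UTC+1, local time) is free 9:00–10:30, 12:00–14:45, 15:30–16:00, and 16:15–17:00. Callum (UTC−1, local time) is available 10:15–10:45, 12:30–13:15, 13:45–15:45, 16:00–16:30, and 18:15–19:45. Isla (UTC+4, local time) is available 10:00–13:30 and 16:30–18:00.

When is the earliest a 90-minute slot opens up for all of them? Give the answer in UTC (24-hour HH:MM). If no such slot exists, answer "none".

none

Carlos → UTC: 08:00–09:30, 11:00–13:45, 14:30–15:00, 15:15–16:00.
Callum → UTC: 11:15–11:45, 13:30–14:15, 14:45–16:45, 17:00–17:30, 19:15–20:45.
Isla → UTC: 06:00–09:30, 12:30–14:00.
Carlos ∩ Callum: 11:15–11:45, 13:30–13:45, 14:45–15:00, 15:15–16:00.
Carlos ∩ Callum ∩ Isla: 13:30–13:45.
Windows ≥ 90 min: (none).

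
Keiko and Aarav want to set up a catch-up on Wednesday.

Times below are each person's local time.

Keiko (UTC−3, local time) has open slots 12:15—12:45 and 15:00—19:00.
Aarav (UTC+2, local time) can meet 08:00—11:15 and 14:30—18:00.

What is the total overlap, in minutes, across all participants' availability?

Keiko → UTC: 15:15–15:45, 18:00–22:00.
Aarav → UTC: 06:00–09:15, 12:30–16:00.
Keiko ∩ Aarav: 15:15–15:45.
Total common minutes: 30.

30 minutes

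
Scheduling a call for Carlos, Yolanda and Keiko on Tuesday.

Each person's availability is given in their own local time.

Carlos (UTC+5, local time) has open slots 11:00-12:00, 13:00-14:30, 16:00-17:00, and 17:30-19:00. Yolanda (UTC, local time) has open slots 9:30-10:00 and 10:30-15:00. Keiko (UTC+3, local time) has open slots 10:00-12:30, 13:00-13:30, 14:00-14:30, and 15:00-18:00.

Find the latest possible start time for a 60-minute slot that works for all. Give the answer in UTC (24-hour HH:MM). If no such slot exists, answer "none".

Carlos → UTC: 06:00–07:00, 08:00–09:30, 11:00–12:00, 12:30–14:00.
Yolanda → UTC: 09:30–10:00, 10:30–15:00.
Keiko → UTC: 07:00–09:30, 10:00–10:30, 11:00–11:30, 12:00–15:00.
Carlos ∩ Yolanda: 11:00–12:00, 12:30–14:00.
Carlos ∩ Yolanda ∩ Keiko: 11:00–11:30, 12:30–14:00.
Windows ≥ 60 min: 12:30–14:00.
Latest start in the last window 12:30–14:00 is 14:00 − 60 min = 13:00.

13:00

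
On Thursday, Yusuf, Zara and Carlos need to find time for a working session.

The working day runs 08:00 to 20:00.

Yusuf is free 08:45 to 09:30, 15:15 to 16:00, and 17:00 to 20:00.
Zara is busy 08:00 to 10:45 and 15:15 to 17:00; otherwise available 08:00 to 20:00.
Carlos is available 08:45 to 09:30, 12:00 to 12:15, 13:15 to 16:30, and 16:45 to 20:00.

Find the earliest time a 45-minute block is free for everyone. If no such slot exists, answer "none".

17:00

Zara free within 08:00–20:00: 10:45–15:15, 17:00–20:00.
Yusuf ∩ Zara: 17:00–20:00.
Yusuf ∩ Zara ∩ Carlos: 17:00–20:00.
Windows ≥ 45 min: 17:00–20:00.
Earliest such window starts at 17:00.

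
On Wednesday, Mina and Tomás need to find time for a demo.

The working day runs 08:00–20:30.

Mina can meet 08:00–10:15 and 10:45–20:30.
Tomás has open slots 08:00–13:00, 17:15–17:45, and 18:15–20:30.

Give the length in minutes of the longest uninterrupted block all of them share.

Mina ∩ Tomás: 08:00–10:15, 10:45–13:00, 17:15–17:45, 18:15–20:30.
Common window lengths: 135, 135, 30, 135 min; longest is 135.

135 minutes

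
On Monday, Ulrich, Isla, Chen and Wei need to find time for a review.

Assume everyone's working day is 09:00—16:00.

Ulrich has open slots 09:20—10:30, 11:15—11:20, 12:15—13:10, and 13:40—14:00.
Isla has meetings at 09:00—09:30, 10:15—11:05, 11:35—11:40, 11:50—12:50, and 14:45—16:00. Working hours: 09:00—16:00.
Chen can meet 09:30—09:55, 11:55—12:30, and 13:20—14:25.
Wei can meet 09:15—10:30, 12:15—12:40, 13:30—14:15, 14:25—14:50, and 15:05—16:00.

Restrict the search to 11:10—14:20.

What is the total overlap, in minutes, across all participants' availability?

20 minutes

Isla free within 09:00–16:00: 09:30–10:15, 11:05–11:35, 11:40–11:50, 12:50–14:45.
Ulrich ∩ Isla: 09:30–10:15, 11:15–11:20, 12:50–13:10, 13:40–14:00.
Ulrich ∩ Isla ∩ Chen: 09:30–09:55, 13:40–14:00.
Ulrich ∩ Isla ∩ Chen ∩ Wei: 09:30–09:55, 13:40–14:00.
Restricted to 11:10–14:20: 13:40–14:00.
Total common minutes: 20.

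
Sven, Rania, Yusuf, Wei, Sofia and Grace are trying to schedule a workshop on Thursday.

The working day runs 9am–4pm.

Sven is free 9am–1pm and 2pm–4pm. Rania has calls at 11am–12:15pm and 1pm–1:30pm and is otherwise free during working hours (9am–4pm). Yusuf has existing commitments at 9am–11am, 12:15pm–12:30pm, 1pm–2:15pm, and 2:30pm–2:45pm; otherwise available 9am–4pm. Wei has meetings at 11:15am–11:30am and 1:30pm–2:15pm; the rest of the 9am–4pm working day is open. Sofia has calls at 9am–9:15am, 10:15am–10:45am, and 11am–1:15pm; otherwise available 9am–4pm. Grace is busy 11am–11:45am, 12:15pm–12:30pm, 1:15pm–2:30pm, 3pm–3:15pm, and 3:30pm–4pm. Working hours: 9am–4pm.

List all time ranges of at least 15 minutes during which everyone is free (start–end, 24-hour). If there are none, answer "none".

14:45–15:00, 15:15–15:30

Rania free within 09:00–16:00: 09:00–11:00, 12:15–13:00, 13:30–16:00.
Yusuf free within 09:00–16:00: 11:00–12:15, 12:30–13:00, 14:15–14:30, 14:45–16:00.
Wei free within 09:00–16:00: 09:00–11:15, 11:30–13:30, 14:15–16:00.
Sofia free within 09:00–16:00: 09:15–10:15, 10:45–11:00, 13:15–16:00.
Grace free within 09:00–16:00: 09:00–11:00, 11:45–12:15, 12:30–13:15, 14:30–15:00, 15:15–15:30.
Sven ∩ Rania: 09:00–11:00, 12:15–13:00, 14:00–16:00.
Sven ∩ Rania ∩ Yusuf: 12:30–13:00, 14:15–14:30, 14:45–16:00.
Sven ∩ Rania ∩ Yusuf ∩ Wei: 12:30–13:00, 14:15–14:30, 14:45–16:00.
Sven ∩ Rania ∩ Yusuf ∩ Wei ∩ Sofia: 14:15–14:30, 14:45–16:00.
Sven ∩ Rania ∩ Yusuf ∩ Wei ∩ Sofia ∩ Grace: 14:45–15:00, 15:15–15:30.
Windows ≥ 15 min: 14:45–15:00, 15:15–15:30.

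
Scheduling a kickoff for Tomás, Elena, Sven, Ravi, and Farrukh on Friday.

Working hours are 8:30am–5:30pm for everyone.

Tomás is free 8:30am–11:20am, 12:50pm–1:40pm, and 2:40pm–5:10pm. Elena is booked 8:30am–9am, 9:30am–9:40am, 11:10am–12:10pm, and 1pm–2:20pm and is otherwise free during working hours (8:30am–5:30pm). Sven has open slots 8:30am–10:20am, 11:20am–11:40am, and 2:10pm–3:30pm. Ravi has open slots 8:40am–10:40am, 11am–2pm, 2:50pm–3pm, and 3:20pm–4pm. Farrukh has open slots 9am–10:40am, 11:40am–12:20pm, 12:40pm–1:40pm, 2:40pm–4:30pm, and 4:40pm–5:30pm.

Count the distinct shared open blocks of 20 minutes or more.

2

Elena free within 08:30–17:30: 09:00–09:30, 09:40–11:10, 12:10–13:00, 14:20–17:30.
Tomás ∩ Elena: 09:00–09:30, 09:40–11:10, 12:50–13:00, 14:40–17:10.
Tomás ∩ Elena ∩ Sven: 09:00–09:30, 09:40–10:20, 14:40–15:30.
Tomás ∩ Elena ∩ Sven ∩ Ravi: 09:00–09:30, 09:40–10:20, 14:50–15:00, 15:20–15:30.
Tomás ∩ Elena ∩ Sven ∩ Ravi ∩ Farrukh: 09:00–09:30, 09:40–10:20, 14:50–15:00, 15:20–15:30.
Windows ≥ 20 min: 09:00–09:30, 09:40–10:20.
That's 2 windows.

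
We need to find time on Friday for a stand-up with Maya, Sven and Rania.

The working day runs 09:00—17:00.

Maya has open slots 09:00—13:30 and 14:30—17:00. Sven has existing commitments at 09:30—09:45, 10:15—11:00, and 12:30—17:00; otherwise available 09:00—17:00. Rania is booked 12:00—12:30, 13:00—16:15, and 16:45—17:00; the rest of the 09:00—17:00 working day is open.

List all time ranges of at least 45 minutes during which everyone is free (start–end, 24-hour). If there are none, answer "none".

11:00–12:00

Sven free within 09:00–17:00: 09:00–09:30, 09:45–10:15, 11:00–12:30.
Rania free within 09:00–17:00: 09:00–12:00, 12:30–13:00, 16:15–16:45.
Maya ∩ Sven: 09:00–09:30, 09:45–10:15, 11:00–12:30.
Maya ∩ Sven ∩ Rania: 09:00–09:30, 09:45–10:15, 11:00–12:00.
Windows ≥ 45 min: 11:00–12:00.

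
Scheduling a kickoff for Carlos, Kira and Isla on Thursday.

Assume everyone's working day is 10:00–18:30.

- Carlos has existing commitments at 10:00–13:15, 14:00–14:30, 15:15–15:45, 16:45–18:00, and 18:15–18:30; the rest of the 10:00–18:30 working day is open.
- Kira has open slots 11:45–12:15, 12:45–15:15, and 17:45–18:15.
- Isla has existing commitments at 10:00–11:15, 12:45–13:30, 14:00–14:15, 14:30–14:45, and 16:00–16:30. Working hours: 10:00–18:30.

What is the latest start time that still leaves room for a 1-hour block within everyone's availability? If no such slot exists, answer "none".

Carlos free within 10:00–18:30: 13:15–14:00, 14:30–15:15, 15:45–16:45, 18:00–18:15.
Isla free within 10:00–18:30: 11:15–12:45, 13:30–14:00, 14:15–14:30, 14:45–16:00, 16:30–18:30.
Carlos ∩ Kira: 13:15–14:00, 14:30–15:15, 18:00–18:15.
Carlos ∩ Kira ∩ Isla: 13:30–14:00, 14:45–15:15, 18:00–18:15.
Windows ≥ 60 min: (none).

none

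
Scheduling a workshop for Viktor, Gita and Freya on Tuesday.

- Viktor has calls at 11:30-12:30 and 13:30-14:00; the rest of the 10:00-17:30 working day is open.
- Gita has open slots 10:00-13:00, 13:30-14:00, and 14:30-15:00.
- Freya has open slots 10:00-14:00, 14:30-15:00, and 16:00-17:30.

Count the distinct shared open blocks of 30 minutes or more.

3

Viktor free within 10:00–17:30: 10:00–11:30, 12:30–13:30, 14:00–17:30.
Viktor ∩ Gita: 10:00–11:30, 12:30–13:00, 14:30–15:00.
Viktor ∩ Gita ∩ Freya: 10:00–11:30, 12:30–13:00, 14:30–15:00.
Windows ≥ 30 min: 10:00–11:30, 12:30–13:00, 14:30–15:00.
That's 3 windows.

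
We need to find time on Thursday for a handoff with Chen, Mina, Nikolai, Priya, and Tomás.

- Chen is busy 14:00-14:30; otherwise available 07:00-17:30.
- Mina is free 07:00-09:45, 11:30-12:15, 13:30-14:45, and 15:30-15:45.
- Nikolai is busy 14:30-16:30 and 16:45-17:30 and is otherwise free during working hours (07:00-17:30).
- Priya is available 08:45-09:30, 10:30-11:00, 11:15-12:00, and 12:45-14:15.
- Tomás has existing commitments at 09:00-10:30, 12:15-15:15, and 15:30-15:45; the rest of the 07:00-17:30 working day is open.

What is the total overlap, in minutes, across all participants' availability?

Chen free within 07:00–17:30: 07:00–14:00, 14:30–17:30.
Nikolai free within 07:00–17:30: 07:00–14:30, 16:30–16:45.
Tomás free within 07:00–17:30: 07:00–09:00, 10:30–12:15, 15:15–15:30, 15:45–17:30.
Chen ∩ Mina: 07:00–09:45, 11:30–12:15, 13:30–14:00, 14:30–14:45, 15:30–15:45.
Chen ∩ Mina ∩ Nikolai: 07:00–09:45, 11:30–12:15, 13:30–14:00.
Chen ∩ Mina ∩ Nikolai ∩ Priya: 08:45–09:30, 11:30–12:00, 13:30–14:00.
Chen ∩ Mina ∩ Nikolai ∩ Priya ∩ Tomás: 08:45–09:00, 11:30–12:00.
Total common minutes: 15 + 30 = 45.

45 minutes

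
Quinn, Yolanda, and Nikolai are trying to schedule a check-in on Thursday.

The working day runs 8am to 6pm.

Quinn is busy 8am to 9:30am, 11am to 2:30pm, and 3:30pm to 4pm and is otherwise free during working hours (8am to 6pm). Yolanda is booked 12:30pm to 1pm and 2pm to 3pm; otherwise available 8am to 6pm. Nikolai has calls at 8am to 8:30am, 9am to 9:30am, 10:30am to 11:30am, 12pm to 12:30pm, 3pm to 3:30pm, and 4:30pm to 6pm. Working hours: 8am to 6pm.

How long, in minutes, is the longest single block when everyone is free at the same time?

Quinn free within 08:00–18:00: 09:30–11:00, 14:30–15:30, 16:00–18:00.
Yolanda free within 08:00–18:00: 08:00–12:30, 13:00–14:00, 15:00–18:00.
Nikolai free within 08:00–18:00: 08:30–09:00, 09:30–10:30, 11:30–12:00, 12:30–15:00, 15:30–16:30.
Quinn ∩ Yolanda: 09:30–11:00, 15:00–15:30, 16:00–18:00.
Quinn ∩ Yolanda ∩ Nikolai: 09:30–10:30, 16:00–16:30.
Common window lengths: 60, 30 min; longest is 60.

60 minutes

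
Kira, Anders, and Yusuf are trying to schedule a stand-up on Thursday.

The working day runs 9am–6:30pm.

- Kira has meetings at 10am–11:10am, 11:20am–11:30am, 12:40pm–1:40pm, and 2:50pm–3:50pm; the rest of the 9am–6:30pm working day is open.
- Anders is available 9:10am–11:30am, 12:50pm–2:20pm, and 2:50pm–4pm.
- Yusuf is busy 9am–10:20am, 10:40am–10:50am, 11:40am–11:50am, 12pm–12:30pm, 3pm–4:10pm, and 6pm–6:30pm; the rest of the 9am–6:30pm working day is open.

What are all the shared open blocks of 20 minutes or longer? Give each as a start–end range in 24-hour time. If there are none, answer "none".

13:40–14:20

Kira free within 09:00–18:30: 09:00–10:00, 11:10–11:20, 11:30–12:40, 13:40–14:50, 15:50–18:30.
Yusuf free within 09:00–18:30: 10:20–10:40, 10:50–11:40, 11:50–12:00, 12:30–15:00, 16:10–18:00.
Kira ∩ Anders: 09:10–10:00, 11:10–11:20, 13:40–14:20, 15:50–16:00.
Kira ∩ Anders ∩ Yusuf: 11:10–11:20, 13:40–14:20.
Windows ≥ 20 min: 13:40–14:20.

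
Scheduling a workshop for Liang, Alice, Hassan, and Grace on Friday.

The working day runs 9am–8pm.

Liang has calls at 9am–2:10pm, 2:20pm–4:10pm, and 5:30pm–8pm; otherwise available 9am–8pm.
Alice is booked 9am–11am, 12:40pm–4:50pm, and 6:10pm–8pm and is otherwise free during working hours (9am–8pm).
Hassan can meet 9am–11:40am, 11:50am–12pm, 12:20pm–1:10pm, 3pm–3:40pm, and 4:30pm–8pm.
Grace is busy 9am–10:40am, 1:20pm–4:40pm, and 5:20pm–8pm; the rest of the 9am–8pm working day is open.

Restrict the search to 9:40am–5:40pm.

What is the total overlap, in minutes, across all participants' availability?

30 minutes

Liang free within 09:00–20:00: 14:10–14:20, 16:10–17:30.
Alice free within 09:00–20:00: 11:00–12:40, 16:50–18:10.
Grace free within 09:00–20:00: 10:40–13:20, 16:40–17:20.
Liang ∩ Alice: 16:50–17:30.
Liang ∩ Alice ∩ Hassan: 16:50–17:30.
Liang ∩ Alice ∩ Hassan ∩ Grace: 16:50–17:20.
Restricted to 09:40–17:40: 16:50–17:20.
Total common minutes: 30.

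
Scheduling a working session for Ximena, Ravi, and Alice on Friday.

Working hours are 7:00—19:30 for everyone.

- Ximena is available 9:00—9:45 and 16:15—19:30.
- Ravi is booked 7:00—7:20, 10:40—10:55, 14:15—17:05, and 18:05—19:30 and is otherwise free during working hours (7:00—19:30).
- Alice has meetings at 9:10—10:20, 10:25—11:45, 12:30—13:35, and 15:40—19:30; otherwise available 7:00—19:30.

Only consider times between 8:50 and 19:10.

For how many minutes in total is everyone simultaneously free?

10 minutes

Ravi free within 07:00–19:30: 07:20–10:40, 10:55–14:15, 17:05–18:05.
Alice free within 07:00–19:30: 07:00–09:10, 10:20–10:25, 11:45–12:30, 13:35–15:40.
Ximena ∩ Ravi: 09:00–09:45, 17:05–18:05.
Ximena ∩ Ravi ∩ Alice: 09:00–09:10.
Restricted to 08:50–19:10: 09:00–09:10.
Total common minutes: 10.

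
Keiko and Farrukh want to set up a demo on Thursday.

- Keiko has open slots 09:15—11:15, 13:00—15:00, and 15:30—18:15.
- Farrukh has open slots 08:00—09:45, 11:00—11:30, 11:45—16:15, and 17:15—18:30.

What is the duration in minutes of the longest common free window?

Keiko ∩ Farrukh: 09:15–09:45, 11:00–11:15, 13:00–15:00, 15:30–16:15, 17:15–18:15.
Common window lengths: 30, 15, 120, 45, 60 min; longest is 120.

120 minutes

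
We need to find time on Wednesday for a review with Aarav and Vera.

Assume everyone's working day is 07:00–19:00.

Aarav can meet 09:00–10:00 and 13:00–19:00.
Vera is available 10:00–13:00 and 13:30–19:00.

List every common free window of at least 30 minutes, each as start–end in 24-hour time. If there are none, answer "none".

Aarav ∩ Vera: 13:30–19:00.
Windows ≥ 30 min: 13:30–19:00.

13:30–19:00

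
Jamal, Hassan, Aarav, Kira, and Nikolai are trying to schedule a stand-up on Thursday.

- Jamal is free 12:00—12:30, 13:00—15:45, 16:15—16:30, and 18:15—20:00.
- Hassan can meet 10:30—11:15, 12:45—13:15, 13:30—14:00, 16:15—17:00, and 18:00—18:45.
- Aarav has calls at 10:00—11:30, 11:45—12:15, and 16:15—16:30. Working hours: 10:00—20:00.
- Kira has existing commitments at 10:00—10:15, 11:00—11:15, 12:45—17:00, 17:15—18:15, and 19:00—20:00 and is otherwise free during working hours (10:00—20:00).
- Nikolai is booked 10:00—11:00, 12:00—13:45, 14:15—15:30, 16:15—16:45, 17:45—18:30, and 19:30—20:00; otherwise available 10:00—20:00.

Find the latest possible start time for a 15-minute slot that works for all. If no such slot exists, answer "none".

Aarav free within 10:00–20:00: 11:30–11:45, 12:15–16:15, 16:30–20:00.
Kira free within 10:00–20:00: 10:15–11:00, 11:15–12:45, 17:00–17:15, 18:15–19:00.
Nikolai free within 10:00–20:00: 11:00–12:00, 13:45–14:15, 15:30–16:15, 16:45–17:45, 18:30–19:30.
Jamal ∩ Hassan: 13:00–13:15, 13:30–14:00, 16:15–16:30, 18:15–18:45.
Jamal ∩ Hassan ∩ Aarav: 13:00–13:15, 13:30–14:00, 18:15–18:45.
Jamal ∩ Hassan ∩ Aarav ∩ Kira: 18:15–18:45.
Jamal ∩ Hassan ∩ Aarav ∩ Kira ∩ Nikolai: 18:30–18:45.
Windows ≥ 15 min: 18:30–18:45.
Latest start in the last window 18:30–18:45 is 18:45 − 15 min = 18:30.

18:30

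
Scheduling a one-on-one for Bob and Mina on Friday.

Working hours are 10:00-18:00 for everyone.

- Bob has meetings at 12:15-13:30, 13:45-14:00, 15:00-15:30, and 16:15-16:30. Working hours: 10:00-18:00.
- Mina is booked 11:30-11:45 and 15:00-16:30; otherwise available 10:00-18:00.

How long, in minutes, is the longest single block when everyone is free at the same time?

Bob free within 10:00–18:00: 10:00–12:15, 13:30–13:45, 14:00–15:00, 15:30–16:15, 16:30–18:00.
Mina free within 10:00–18:00: 10:00–11:30, 11:45–15:00, 16:30–18:00.
Bob ∩ Mina: 10:00–11:30, 11:45–12:15, 13:30–13:45, 14:00–15:00, 16:30–18:00.
Common window lengths: 90, 30, 15, 60, 90 min; longest is 90.

90 minutes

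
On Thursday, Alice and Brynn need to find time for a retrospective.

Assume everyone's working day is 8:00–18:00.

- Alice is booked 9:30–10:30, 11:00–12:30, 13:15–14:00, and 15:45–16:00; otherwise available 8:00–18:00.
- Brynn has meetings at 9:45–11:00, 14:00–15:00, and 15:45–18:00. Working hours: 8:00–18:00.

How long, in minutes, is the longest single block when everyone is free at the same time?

Alice free within 08:00–18:00: 08:00–09:30, 10:30–11:00, 12:30–13:15, 14:00–15:45, 16:00–18:00.
Brynn free within 08:00–18:00: 08:00–09:45, 11:00–14:00, 15:00–15:45.
Alice ∩ Brynn: 08:00–09:30, 12:30–13:15, 15:00–15:45.
Common window lengths: 90, 45, 45 min; longest is 90.

90 minutes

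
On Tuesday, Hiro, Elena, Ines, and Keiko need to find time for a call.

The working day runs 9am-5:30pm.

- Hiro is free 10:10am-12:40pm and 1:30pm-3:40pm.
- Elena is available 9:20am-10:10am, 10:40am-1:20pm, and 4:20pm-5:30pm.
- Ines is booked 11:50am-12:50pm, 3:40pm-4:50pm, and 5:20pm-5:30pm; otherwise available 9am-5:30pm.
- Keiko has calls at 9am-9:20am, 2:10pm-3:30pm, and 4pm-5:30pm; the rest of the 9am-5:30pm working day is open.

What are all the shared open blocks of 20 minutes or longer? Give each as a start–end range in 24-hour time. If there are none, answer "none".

Ines free within 09:00–17:30: 09:00–11:50, 12:50–15:40, 16:50–17:20.
Keiko free within 09:00–17:30: 09:20–14:10, 15:30–16:00.
Hiro ∩ Elena: 10:40–12:40.
Hiro ∩ Elena ∩ Ines: 10:40–11:50.
Hiro ∩ Elena ∩ Ines ∩ Keiko: 10:40–11:50.
Windows ≥ 20 min: 10:40–11:50.

10:40–11:50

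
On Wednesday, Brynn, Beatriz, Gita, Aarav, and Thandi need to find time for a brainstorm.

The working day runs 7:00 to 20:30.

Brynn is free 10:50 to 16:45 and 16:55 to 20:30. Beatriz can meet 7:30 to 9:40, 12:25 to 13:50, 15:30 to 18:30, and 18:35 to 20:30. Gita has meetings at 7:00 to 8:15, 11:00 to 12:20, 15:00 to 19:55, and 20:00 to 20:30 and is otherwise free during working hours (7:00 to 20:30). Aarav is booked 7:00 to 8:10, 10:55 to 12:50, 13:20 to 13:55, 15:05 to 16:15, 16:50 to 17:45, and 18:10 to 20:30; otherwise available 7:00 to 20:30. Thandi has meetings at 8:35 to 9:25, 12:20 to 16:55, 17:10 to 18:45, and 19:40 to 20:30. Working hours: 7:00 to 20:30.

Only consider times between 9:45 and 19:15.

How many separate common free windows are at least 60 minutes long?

Gita free within 07:00–20:30: 08:15–11:00, 12:20–15:00, 19:55–20:00.
Aarav free within 07:00–20:30: 08:10–10:55, 12:50–13:20, 13:55–15:05, 16:15–16:50, 17:45–18:10.
Thandi free within 07:00–20:30: 07:00–08:35, 09:25–12:20, 16:55–17:10, 18:45–19:40.
Brynn ∩ Beatriz: 12:25–13:50, 15:30–16:45, 16:55–18:30, 18:35–20:30.
Brynn ∩ Beatriz ∩ Gita: 12:25–13:50, 19:55–20:00.
Brynn ∩ Beatriz ∩ Gita ∩ Aarav: 12:50–13:20.
Brynn ∩ Beatriz ∩ Gita ∩ Aarav ∩ Thandi: (none).
Restricted to 09:45–19:15: (none).
Windows ≥ 60 min: (none).
That's 0 windows.

0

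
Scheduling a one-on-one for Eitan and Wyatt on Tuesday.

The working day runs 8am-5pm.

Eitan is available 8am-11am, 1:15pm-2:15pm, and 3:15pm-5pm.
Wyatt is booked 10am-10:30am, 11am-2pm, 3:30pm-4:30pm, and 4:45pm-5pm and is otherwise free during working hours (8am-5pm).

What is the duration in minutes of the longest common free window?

Wyatt free within 08:00–17:00: 08:00–10:00, 10:30–11:00, 14:00–15:30, 16:30–16:45.
Eitan ∩ Wyatt: 08:00–10:00, 10:30–11:00, 14:00–14:15, 15:15–15:30, 16:30–16:45.
Common window lengths: 120, 30, 15, 15, 15 min; longest is 120.

120 minutes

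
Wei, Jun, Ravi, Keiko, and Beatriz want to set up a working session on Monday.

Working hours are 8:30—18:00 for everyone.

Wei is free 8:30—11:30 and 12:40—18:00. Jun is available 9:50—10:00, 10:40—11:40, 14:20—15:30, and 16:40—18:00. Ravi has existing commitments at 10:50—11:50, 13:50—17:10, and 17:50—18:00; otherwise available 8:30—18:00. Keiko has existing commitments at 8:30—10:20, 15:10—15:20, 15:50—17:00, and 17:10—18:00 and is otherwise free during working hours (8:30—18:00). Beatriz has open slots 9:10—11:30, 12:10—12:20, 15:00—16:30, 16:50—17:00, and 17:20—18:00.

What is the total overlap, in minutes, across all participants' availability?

Ravi free within 08:30–18:00: 08:30–10:50, 11:50–13:50, 17:10–17:50.
Keiko free within 08:30–18:00: 10:20–15:10, 15:20–15:50, 17:00–17:10.
Wei ∩ Jun: 09:50–10:00, 10:40–11:30, 14:20–15:30, 16:40–18:00.
Wei ∩ Jun ∩ Ravi: 09:50–10:00, 10:40–10:50, 17:10–17:50.
Wei ∩ Jun ∩ Ravi ∩ Keiko: 10:40–10:50.
Wei ∩ Jun ∩ Ravi ∩ Keiko ∩ Beatriz: 10:40–10:50.
Total common minutes: 10.

10 minutes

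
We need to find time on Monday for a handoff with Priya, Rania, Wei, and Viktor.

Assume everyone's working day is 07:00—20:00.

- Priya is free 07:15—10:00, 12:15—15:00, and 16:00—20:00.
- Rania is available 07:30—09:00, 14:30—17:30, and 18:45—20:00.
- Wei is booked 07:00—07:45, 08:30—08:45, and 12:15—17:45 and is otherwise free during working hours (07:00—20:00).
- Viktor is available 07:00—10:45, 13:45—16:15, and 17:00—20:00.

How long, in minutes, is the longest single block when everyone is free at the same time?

Wei free within 07:00–20:00: 07:45–08:30, 08:45–12:15, 17:45–20:00.
Priya ∩ Rania: 07:30–09:00, 14:30–15:00, 16:00–17:30, 18:45–20:00.
Priya ∩ Rania ∩ Wei: 07:45–08:30, 08:45–09:00, 18:45–20:00.
Priya ∩ Rania ∩ Wei ∩ Viktor: 07:45–08:30, 08:45–09:00, 18:45–20:00.
Common window lengths: 45, 15, 75 min; longest is 75.

75 minutes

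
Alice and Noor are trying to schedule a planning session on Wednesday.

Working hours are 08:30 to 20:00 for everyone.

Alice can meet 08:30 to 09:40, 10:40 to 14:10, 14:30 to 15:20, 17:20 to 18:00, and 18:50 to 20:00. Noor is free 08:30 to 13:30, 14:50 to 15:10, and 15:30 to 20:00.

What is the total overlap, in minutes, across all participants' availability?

370 minutes

Alice ∩ Noor: 08:30–09:40, 10:40–13:30, 14:50–15:10, 17:20–18:00, 18:50–20:00.
Total common minutes: 70 + 170 + 20 + 40 + 70 = 370.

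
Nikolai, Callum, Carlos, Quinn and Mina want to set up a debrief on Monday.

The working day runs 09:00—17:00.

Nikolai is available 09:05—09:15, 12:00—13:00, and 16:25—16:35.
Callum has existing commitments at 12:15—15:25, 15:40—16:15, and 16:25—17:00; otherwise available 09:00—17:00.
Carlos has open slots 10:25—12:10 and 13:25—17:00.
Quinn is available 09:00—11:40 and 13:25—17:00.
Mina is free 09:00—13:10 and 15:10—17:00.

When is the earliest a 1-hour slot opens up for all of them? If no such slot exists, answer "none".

Callum free within 09:00–17:00: 09:00–12:15, 15:25–15:40, 16:15–16:25.
Nikolai ∩ Callum: 09:05–09:15, 12:00–12:15.
Nikolai ∩ Callum ∩ Carlos: 12:00–12:10.
Nikolai ∩ Callum ∩ Carlos ∩ Quinn: (none).
Nikolai ∩ Callum ∩ Carlos ∩ Quinn ∩ Mina: (none).
Windows ≥ 60 min: (none).

none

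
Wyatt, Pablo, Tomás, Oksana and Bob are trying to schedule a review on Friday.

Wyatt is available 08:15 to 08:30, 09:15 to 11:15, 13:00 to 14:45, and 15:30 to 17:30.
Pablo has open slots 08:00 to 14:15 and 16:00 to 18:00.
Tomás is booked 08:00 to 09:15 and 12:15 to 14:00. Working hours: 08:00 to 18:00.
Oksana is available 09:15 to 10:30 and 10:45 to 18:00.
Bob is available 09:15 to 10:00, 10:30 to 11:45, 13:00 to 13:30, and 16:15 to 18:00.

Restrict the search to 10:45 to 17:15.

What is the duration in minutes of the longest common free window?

60 minutes

Tomás free within 08:00–18:00: 09:15–12:15, 14:00–18:00.
Wyatt ∩ Pablo: 08:15–08:30, 09:15–11:15, 13:00–14:15, 16:00–17:30.
Wyatt ∩ Pablo ∩ Tomás: 09:15–11:15, 14:00–14:15, 16:00–17:30.
Wyatt ∩ Pablo ∩ Tomás ∩ Oksana: 09:15–10:30, 10:45–11:15, 14:00–14:15, 16:00–17:30.
Wyatt ∩ Pablo ∩ Tomás ∩ Oksana ∩ Bob: 09:15–10:00, 10:45–11:15, 16:15–17:30.
Restricted to 10:45–17:15: 10:45–11:15, 16:15–17:15.
Common window lengths: 30, 60 min; longest is 60.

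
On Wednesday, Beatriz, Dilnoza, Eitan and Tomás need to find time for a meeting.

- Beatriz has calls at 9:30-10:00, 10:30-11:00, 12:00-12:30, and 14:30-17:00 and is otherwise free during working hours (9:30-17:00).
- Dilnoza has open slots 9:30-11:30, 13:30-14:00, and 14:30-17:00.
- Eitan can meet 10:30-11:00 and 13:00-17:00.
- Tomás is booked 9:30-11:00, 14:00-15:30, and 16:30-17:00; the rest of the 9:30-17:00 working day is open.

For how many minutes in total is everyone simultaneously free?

30 minutes

Beatriz free within 09:30–17:00: 10:00–10:30, 11:00–12:00, 12:30–14:30.
Tomás free within 09:30–17:00: 11:00–14:00, 15:30–16:30.
Beatriz ∩ Dilnoza: 10:00–10:30, 11:00–11:30, 13:30–14:00.
Beatriz ∩ Dilnoza ∩ Eitan: 13:30–14:00.
Beatriz ∩ Dilnoza ∩ Eitan ∩ Tomás: 13:30–14:00.
Total common minutes: 30.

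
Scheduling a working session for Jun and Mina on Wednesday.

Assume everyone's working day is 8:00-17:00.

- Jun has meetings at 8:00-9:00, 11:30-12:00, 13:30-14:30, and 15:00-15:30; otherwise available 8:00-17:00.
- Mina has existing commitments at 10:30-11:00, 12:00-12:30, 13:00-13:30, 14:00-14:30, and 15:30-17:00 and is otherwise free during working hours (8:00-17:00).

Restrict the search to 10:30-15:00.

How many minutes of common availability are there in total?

Jun free within 08:00–17:00: 09:00–11:30, 12:00–13:30, 14:30–15:00, 15:30–17:00.
Mina free within 08:00–17:00: 08:00–10:30, 11:00–12:00, 12:30–13:00, 13:30–14:00, 14:30–15:30.
Jun ∩ Mina: 09:00–10:30, 11:00–11:30, 12:30–13:00, 14:30–15:00.
Restricted to 10:30–15:00: 11:00–11:30, 12:30–13:00, 14:30–15:00.
Total common minutes: 30 + 30 + 30 = 90.

90 minutes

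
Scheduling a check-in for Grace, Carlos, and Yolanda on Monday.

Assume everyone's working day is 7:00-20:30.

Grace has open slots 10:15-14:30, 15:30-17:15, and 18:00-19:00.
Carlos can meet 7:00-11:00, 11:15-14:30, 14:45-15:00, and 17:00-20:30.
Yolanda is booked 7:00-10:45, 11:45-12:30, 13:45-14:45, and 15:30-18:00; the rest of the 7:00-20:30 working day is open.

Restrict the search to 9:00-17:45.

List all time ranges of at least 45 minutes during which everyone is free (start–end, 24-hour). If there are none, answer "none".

Yolanda free within 07:00–20:30: 10:45–11:45, 12:30–13:45, 14:45–15:30, 18:00–20:30.
Grace ∩ Carlos: 10:15–11:00, 11:15–14:30, 17:00–17:15, 18:00–19:00.
Grace ∩ Carlos ∩ Yolanda: 10:45–11:00, 11:15–11:45, 12:30–13:45, 18:00–19:00.
Restricted to 09:00–17:45: 10:45–11:00, 11:15–11:45, 12:30–13:45.
Windows ≥ 45 min: 12:30–13:45.

12:30–13:45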